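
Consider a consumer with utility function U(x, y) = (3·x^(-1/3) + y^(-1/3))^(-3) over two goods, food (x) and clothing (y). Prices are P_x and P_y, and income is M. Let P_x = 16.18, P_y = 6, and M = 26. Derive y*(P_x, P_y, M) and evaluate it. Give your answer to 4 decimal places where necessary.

Substitute y = (y/x)·x into the budget: x* = M/(P_x + P_y·(y/x)).
Numerically y/x = 0.923165, so x* = 26/(16.18 + 6·0.923165) = 1.1971 and y* = 0.923165·1.1971 = 1.1051.

y* = 1.1051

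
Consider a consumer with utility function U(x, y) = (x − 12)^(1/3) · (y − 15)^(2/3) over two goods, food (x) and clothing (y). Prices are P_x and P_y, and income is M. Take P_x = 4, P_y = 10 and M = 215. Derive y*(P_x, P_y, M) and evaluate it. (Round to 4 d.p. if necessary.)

MRS = (1/2)·(y−15)/(x−12). Tangency with P_x/P_y gives y−15 = 2·(P_x/P_y)·(x−12).
Substituting into the budget: x* = 12 + 1/3·(M − 12·P_x − 15·P_y)/P_x, and y* = 15 + 2/3·(…)/P_y.
Discretionary income = 215 − 12·4 − 15·10 = 17; y* = 15 + 2/3·17/10 = 16.1333.

y* = 16.1333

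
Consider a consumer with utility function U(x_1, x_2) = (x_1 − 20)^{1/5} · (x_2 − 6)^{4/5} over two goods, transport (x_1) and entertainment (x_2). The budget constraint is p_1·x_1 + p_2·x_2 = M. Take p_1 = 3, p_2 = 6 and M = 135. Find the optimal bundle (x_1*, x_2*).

x_1* = 22.6, x_2* = 11.2

MRS = (1/4)·(x_2−6)/(x_1−20). Tangency with p_1/p_2 gives x_2−6 = 4·(p_1/p_2)·(x_1−20).
After buying the subsistence bundle (20, 6), a share 0.2 of the remaining income goes to x_1: x_1* = 20 + 0.2·(M − 20p_1 − 6p_2)/p_1.
Discretionary income = 135 − 20·3 − 6·6 = 39; x_1* = 20 + 0.2·39/3 = 22.6; x_2* = 6 + 0.8·39/6 = 11.2.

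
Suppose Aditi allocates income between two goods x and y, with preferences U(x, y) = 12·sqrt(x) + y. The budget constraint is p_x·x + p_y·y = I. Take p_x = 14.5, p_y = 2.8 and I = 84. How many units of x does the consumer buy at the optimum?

Thus x* = (6·p_y/p_x)² — independent of I — with the rest of income spent on y.
Plugging in: x* = (6·2.8/14.5)² = 1.3424.

x* = 1.3424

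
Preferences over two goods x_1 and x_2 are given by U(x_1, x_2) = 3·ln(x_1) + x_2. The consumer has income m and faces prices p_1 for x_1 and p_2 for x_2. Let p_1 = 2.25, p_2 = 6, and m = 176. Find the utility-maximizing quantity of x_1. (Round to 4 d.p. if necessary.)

MU_x_1 = 3/x_1, MU_x_2 = 1. Tangency: 3/x_1 = p_1/p_2.
So x_1*(p_1,p_2) = 3·p_2/p_1, independent of income; and x_2* = (m − 3·p_2)/p_2.
At the given prices: x_1* = 3·6/2.25 = 8.

x_1* = 8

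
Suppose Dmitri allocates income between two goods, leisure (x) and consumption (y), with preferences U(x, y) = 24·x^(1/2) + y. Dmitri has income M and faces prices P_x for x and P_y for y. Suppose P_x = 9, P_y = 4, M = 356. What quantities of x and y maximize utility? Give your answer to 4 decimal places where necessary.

x* = 28.4444, y* = 25

MU_x = 12/√x, MU_y = 1. Tangency: 12/√x = P_x/P_y.
Thus x* = (12·P_y/P_x)² — independent of M — with the rest of income spent on y.
Plugging in: x* = (12·4/9)² = 28.4444, y* = 25.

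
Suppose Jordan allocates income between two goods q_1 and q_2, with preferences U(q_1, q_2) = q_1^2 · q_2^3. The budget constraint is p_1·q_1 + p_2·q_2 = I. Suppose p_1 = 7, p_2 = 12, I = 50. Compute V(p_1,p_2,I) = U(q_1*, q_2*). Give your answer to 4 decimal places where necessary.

V = 127.551

MU_q_1/MU_q_2 = (2·q_2)/(3·q_1); tangency sets this equal to p_1/p_2.
Rearranging, p_2·q_2 = (3/2)·p_1·q_1. Substituting into the budget gives p_1·q_1·(1 + (3/2)) = I.
Demand: q_1*(p_1,p_2,I) = 0.4·I/p_1 and q_2* = 0.6·I/p_2.
At p_1=7, p_2=12, I=50: q_1* = 0.4·50/7 = 2.8571, q_2* = 2.5.
Utility at the optimum: U(2.8571, 2.5) = 127.551.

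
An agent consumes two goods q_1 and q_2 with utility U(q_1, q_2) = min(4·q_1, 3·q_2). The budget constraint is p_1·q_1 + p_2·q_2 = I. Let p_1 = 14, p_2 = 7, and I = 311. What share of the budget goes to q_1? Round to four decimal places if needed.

share on q_1 = 0.6

Leontief preferences: the optimum is at the kink where q_1/3 = q_2/4, i.e. q_2 = (4/3)·q_1.
Budget: p_1·q_1 + p_2·(4/3)·q_1 = I, so (3·p_1 + 4·p_2)·q_1 = 3·I.
Demand: q_1*(p_1,p_2,I) = 3·I/(3·p_1 + 4·p_2), q_2* = 4·I/(3·p_1 + 4·p_2).
Here 3·14 + 4·7 = 70, giving q_1* = 13.3286 and q_2* = 17.7714.
Expenditure on q_1: 14·13.3286 = 186.6; share = 0.6.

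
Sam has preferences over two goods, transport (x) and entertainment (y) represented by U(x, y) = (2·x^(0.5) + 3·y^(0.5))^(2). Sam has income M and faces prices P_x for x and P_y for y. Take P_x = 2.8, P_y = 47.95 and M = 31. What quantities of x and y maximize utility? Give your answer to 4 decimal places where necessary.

From the CES first-order condition, (2/3)·(y/x)^(0.5) = P_x/P_y.
Solve for the ratio: y/x = [(3/2)·P_x/P_y]^(2).
With the ratio pinned down, the budget gives x* = M/(P_x + P_y·(y/x)) and y* = (y/x)·x*.
Numerically y/x = 0.007672, so x* = 31/(2.8 + 47.95·0.007672) = 9.7857 and y* = 0.007672·9.7857 = 0.0751.

x* = 9.7857, y* = 0.0751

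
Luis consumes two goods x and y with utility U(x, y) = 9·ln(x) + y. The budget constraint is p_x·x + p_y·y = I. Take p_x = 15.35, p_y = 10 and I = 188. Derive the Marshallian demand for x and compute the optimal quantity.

x* = 5.8632

Set MRS = p_x/p_y: (9/x)/1 = p_x/p_y.
So x*(p_x,p_y) = 9·p_y/p_x, independent of income; and y* = (I − 9·p_y)/p_y.
At the given prices: x* = 9·10/15.35 = 5.8632.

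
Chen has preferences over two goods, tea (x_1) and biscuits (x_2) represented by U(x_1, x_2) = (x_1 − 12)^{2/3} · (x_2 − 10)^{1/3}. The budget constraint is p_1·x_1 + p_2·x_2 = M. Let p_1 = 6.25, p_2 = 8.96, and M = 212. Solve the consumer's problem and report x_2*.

x_2* = 11.7634

Substituting into the budget: x_1* = 12 + 2/3·(M − 12·p_1 − 10·p_2)/p_1, and x_2* = 10 + 1/3·(…)/p_2.
Discretionary income = 212 − 12·6.25 − 10·8.96 = 47.4; x_2* = 10 + 1/3·47.4/8.96 = 11.7634.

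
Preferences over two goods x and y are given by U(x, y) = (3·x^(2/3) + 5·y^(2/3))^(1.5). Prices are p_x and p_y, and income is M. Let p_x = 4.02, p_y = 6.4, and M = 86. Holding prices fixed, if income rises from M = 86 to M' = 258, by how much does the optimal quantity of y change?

MU_x ∝ 3·x^(-1/3), MU_y ∝ 5·y^(-1/3), so MRS = (3/5)·(y/x)^(1/3) = p_x/p_y.
Hence y/x = ((5/3)·p_x/p_y)^(1/(1/3)), i.e. raised to the 3 power.
Substitute y = (y/x)·x into the budget: x* = M/(p_x + p_y·(y/x)).
Numerically y/x = 1.14732, so x* = 86/(4.02 + 6.4·1.14732) = 7.5685 and y* = 1.14732·7.5685 = 8.6835.
At M' = 258: y* = 26.0506. Change: 26.0506 − 8.6835 = 17.367.

Δy* = 17.367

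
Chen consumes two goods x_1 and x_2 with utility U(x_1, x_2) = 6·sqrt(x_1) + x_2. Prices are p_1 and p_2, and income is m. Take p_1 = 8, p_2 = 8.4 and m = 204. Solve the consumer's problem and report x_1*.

Utility is quasi-linear in x_2; the FOC for x_1 is 3/√x_1 = p_1/p_2.
Thus x_1* = (3·p_2/p_1)² — independent of m — with the rest of income spent on x_2.
Plugging in: x_1* = (3·8.4/8)² = 9.9225.

x_1* = 9.9225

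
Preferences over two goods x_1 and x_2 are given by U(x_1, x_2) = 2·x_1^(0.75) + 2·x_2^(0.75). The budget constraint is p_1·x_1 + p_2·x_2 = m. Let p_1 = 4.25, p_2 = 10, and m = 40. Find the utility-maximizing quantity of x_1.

x_1* = 8.7408

MRS = MU_x_1/MU_x_2 = (x_2/x_1)^(0.25). Set equal to p_1/p_2.
Hence x_2/x_1 = (p_1/p_2)^(1/(0.25)), i.e. raised to the 4 power.
Substitute x_2 = (x_2/x_1)·x_1 into the budget: x_1* = m/(p_1 + p_2·(x_2/x_1)).
Numerically x_2/x_1 = 0.032625, so x_1* = 40/(4.25 + 10·0.032625) = 8.7408.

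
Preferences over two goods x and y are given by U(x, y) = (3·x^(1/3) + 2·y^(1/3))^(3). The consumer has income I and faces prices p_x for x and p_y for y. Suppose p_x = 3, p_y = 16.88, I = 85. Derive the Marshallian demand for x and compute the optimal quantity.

x* = 23.045

With the ratio pinned down, the budget gives x* = I/(p_x + p_y·(y/x)) and y* = (y/x)·x*.
Numerically y/x = 0.040784, so x* = 85/(3 + 16.88·0.040784) = 23.045.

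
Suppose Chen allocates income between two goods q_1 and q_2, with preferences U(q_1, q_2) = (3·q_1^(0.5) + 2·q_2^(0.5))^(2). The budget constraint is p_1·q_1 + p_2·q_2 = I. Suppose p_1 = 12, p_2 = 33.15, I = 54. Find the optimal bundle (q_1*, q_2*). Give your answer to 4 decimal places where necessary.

q_1* = 3.8764, q_2* = 0.2258

From the CES first-order condition, (3/2)·(q_2/q_1)^(0.5) = p_1/p_2.
Hence q_2/q_1 = ((2/3)·p_1/p_2)^(1/(0.5)), i.e. raised to the 2 power.
Substitute q_2 = (q_2/q_1)·q_1 into the budget: q_1* = I/(p_1 + p_2·(q_2/q_1)).
Numerically q_2/q_1 = 0.058239, so q_1* = 54/(12 + 33.15·0.058239) = 3.8764 and q_2* = 0.058239·3.8764 = 0.2258.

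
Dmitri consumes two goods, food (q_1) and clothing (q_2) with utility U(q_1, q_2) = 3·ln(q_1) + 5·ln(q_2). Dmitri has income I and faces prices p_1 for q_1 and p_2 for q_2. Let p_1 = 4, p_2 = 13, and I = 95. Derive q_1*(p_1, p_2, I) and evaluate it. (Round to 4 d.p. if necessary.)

q_1* = 8.9062

MU_q_1/MU_q_2 = (3·q_2)/(5·q_1); tangency sets this equal to p_1/p_2.
Rearranging, p_2·q_2 = (5/3)·p_1·q_1. Substituting into the budget gives p_1·q_1·(1 + (5/3)) = I.
Demand: q_1*(p_1,p_2,I) = 0.375·I/p_1 and q_2* = 0.625·I/p_2.
At p_1=4, p_2=13, I=95: q_1* = 0.375·95/4 = 8.9062.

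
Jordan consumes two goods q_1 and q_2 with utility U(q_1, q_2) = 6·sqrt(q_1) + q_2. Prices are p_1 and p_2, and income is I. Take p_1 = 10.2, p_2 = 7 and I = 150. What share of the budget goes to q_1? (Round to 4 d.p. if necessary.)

share on q_1 = 0.2882

Set MRS = p_1/p_2: 3·q_1^(−1/2) = p_1/p_2.
Solve: √q_1 = 3·p_2/p_1, so q_1*(p_1,p_2) = (3·p_2/p_1)², and q_2* = (I − p_1·q_1*)/p_2.
Plugging in: q_1* = (3·7/10.2)² = 4.2388, q_2* = 15.2521.
Expenditure on q_1: 10.2·4.2388 = 43.2353; share = 0.2882.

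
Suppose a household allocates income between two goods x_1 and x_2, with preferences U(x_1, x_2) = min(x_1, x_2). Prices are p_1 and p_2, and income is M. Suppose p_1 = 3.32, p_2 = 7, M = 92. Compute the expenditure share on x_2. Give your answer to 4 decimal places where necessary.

Leontief preferences: the optimum is at the kink where x_1/1 = x_2/1, i.e. x_2 = x_1.
Budget: p_1·x_1 + p_2·x_1 = M, so (p_1 + p_2)·x_1 = M.
Demand: x_1*(p_1,p_2,M) = M/(p_1 + p_2), x_2* = M/(p_1 + p_2).
Here 3.32 + 7 = 10.32, giving x_1* = 8.9147 and x_2* = 8.9147.
Expenditure on x_2: 7·8.9147 = 62.4031; share = 0.6783.

share on x_2 = 0.6783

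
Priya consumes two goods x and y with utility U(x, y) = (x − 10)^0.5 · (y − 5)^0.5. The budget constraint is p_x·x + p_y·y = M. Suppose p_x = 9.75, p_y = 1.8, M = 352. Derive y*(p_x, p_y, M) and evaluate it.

This is Cobb-Douglas in (x−10, y−5): tangency gives 0.5·p_y·(y−5) = 0.5·p_x·(x−10).
Substituting into the budget: x* = 10 + 0.5·(M − 10·p_x − 5·p_y)/p_x, and y* = 5 + 0.5·(…)/p_y.
Discretionary income = 352 − 10·9.75 − 5·1.8 = 245.5; y* = 5 + 0.5·245.5/1.8 = 73.1944.

y* = 73.1944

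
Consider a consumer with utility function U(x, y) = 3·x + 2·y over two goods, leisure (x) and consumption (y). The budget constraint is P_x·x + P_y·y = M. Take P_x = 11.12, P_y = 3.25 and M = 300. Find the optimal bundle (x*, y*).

y gives more utility per dollar, so spend all income on y: y* = M/P_y, x* = 0.
Numerically: x* = 0, y* = 92.3077.

x* = 0, y* = 92.3077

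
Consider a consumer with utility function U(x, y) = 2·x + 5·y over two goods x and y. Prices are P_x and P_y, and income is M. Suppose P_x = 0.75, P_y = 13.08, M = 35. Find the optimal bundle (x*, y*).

x* = 46.6667, y* = 0

Linear utility — the consumer picks whichever good has higher MU/price: 2/0.75 = 2.6667 vs 5/13.08 = 0.3823.
x gives more utility per dollar, so spend all income on x: x* = M/P_x, y* = 0.
Numerically: x* = 46.6667, y* = 0.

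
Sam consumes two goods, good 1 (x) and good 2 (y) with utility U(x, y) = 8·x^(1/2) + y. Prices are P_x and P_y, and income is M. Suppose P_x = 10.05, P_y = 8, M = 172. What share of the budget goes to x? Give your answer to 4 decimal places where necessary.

share on x = 0.5924

Plugging in: x* = (4·8/10.05)² = 10.1384, y* = 8.7637.
Expenditure on x: 10.05·10.1384 = 101.8905; share = 0.5924.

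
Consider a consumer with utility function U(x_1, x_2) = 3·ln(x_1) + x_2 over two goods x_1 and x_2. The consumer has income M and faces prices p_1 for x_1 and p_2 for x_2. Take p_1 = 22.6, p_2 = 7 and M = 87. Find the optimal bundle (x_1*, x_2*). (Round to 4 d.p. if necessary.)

MU_x_1 = 3/x_1, MU_x_2 = 1. Tangency: 3/x_1 = p_1/p_2.
So x_1*(p_1,p_2) = 3·p_2/p_1, independent of income; and x_2* = (M − 3·p_2)/p_2.
At the given prices: x_1* = 3·7/22.6 = 0.9292, and x_2* = 9.4286.

x_1* = 0.9292, x_2* = 9.4286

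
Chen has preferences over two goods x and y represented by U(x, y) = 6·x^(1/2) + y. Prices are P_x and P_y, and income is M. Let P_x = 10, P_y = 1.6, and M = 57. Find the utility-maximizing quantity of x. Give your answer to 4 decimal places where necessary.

x* = 0.2304

MU_x = 3/√x, MU_y = 1. Tangency: 3/√x = P_x/P_y.
Solve: √x = 3·P_y/P_x, so x*(P_x,P_y) = (3·P_y/P_x)², and y* = (M − P_x·x*)/P_y.
Plugging in: x* = (3·1.6/10)² = 0.2304.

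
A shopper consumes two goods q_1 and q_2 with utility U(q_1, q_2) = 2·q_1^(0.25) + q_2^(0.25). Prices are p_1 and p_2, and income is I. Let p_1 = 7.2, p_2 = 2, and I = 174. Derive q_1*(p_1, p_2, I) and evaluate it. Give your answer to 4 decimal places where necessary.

q_1* = 15.027

From the CES first-order condition, 2·(q_2/q_1)^(0.75) = p_1/p_2.
Hence q_2/q_1 = ((1/2)·p_1/p_2)^(1/(0.75)), i.e. raised to the 4/3 power.
Substitute q_2 = (q_2/q_1)·q_1 into the budget: q_1* = I/(p_1 + p_2·(q_2/q_1)).
Numerically q_2/q_1 = 2.189593, so q_1* = 174/(7.2 + 2·2.189593) = 15.027.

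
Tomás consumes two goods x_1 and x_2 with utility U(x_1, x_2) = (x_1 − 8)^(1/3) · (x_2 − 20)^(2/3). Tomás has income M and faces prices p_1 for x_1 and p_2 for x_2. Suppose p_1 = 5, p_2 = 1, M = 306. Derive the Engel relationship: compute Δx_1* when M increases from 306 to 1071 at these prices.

Δx_1* = 51

Let x_1' = x_1−8, x_2' = x_2−20. MRS = (1/2)·x_2'/x_1' = p_1/p_2.
After buying the subsistence bundle (8, 20), a share 1/3 of the remaining income goes to x_1: x_1* = 8 + 1/3·(M − 8p_1 − 20p_2)/p_1.
Discretionary income = 306 − 8·5 − 20·1 = 246; x_1* = 8 + 1/3·246/5 = 24.4.
At M' = 1071: x_1* = 75.4. Change: 75.4 − 24.4 = 51.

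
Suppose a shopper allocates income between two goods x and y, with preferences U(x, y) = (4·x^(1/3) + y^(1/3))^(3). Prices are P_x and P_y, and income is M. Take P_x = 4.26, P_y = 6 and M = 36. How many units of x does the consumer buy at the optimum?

x* = 7.6454

Numerically y/x = 0.074782, so x* = 36/(4.26 + 6·0.074782) = 7.6454.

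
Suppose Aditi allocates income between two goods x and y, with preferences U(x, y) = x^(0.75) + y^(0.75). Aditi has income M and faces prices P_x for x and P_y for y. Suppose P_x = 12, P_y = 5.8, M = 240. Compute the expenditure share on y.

share on y = 0.8985

MRS = MU_x/MU_y = (y/x)^(0.25). Set equal to P_x/P_y.
Hence y/x = (P_x/P_y)^(1/(0.25)), i.e. raised to the 4 power.
Substitute y = (y/x)·x into the budget: x* = M/(P_x + P_y·(y/x)).
Numerically y/x = 18.323693, so x* = 240/(12 + 5.8·18.323693) = 2.0291 and y* = 18.323693·2.0291 = 37.1811.
Expenditure on y: 5.8·37.1811 = 215.6505; share = 0.8985.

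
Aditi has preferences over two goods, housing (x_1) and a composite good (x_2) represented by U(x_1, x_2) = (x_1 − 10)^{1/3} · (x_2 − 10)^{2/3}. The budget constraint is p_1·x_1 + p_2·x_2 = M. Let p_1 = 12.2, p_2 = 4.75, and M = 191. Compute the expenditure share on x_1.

Let x_1' = x_1−10, x_2' = x_2−10. MRS = (1/2)·x_2'/x_1' = p_1/p_2.
Substituting into the budget: x_1* = 10 + 1/3·(M − 10·p_1 − 10·p_2)/p_1, and x_2* = 10 + 2/3·(…)/p_2.
Discretionary income = 191 − 10·12.2 − 10·4.75 = 21.5; x_1* = 10 + 1/3·21.5/12.2 = 10.5874; x_2* = 10 + 2/3·21.5/4.75 = 13.0175.
Expenditure on x_1: 12.2·10.5874 = 129.1667; share = 0.6763.

share on x_1 = 0.6763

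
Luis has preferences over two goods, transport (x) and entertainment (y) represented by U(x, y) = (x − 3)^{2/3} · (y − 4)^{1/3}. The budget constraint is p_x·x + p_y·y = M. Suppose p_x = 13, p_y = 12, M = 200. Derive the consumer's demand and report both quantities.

This is Cobb-Douglas in (x−3, y−4): tangency gives 2/3·p_y·(y−4) = 1/3·p_x·(x−3).
After buying the subsistence bundle (3, 4), a share 2/3 of the remaining income goes to x: x* = 3 + 2/3·(M − 3p_x − 4p_y)/p_x.
Discretionary income = 200 − 3·13 − 4·12 = 113; x* = 3 + 2/3·113/13 = 8.7949; y* = 4 + 1/3·113/12 = 7.1389.

x* = 8.7949, y* = 7.1389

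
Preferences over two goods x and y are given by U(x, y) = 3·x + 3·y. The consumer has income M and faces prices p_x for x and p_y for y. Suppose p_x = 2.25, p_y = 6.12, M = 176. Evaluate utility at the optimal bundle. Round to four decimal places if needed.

Linear utility — the consumer picks whichever good has higher MU/price: 3/2.25 = 1.3333 vs 3/6.12 = 0.4902.
x gives more utility per dollar, so spend all income on x: x* = M/p_x, y* = 0.
Numerically: x* = 78.2222, y* = 0.
Utility at the optimum: U(78.2222, 0) = 234.6667.

V = 234.6667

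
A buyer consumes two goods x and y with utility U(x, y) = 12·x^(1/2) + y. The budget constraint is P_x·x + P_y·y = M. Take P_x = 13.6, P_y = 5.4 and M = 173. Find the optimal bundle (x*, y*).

MU_x = 6/√x, MU_y = 1. Tangency: 6/√x = P_x/P_y.
Solve: √x = 6·P_y/P_x, so x*(P_x,P_y) = (6·P_y/P_x)², and y* = (M − P_x·x*)/P_y.
Plugging in: x* = (6·5.4/13.6)² = 5.6756, y* = 17.7429.

x* = 5.6756, y* = 17.7429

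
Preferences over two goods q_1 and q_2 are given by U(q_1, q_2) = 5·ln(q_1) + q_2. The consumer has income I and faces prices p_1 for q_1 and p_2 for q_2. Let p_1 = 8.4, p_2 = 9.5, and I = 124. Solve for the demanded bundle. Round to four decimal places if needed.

MU_q_1 = 5/q_1, MU_q_2 = 1. Tangency: 5/q_1 = p_1/p_2.
So q_1*(p_1,p_2) = 5·p_2/p_1, independent of income; and q_2* = (I − 5·p_2)/p_2.
At the given prices: q_1* = 5·9.5/8.4 = 5.6548, and q_2* = 8.0526.

q_1* = 5.6548, q_2* = 8.0526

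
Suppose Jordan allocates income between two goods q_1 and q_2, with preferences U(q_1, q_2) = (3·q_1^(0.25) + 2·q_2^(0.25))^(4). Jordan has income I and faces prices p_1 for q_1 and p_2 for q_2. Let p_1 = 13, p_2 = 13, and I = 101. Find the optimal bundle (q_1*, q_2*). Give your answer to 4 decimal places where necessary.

q_1* = 4.9098, q_2* = 2.8594

MRS = MU_q_1/MU_q_2 = (3/2)·(q_2/q_1)^(0.75). Set equal to p_1/p_2.
Solve for the ratio: q_2/q_1 = [(2/3)·p_1/p_2]^(4/3).
Substitute q_2 = (q_2/q_1)·q_1 into the budget: q_1* = I/(p_1 + p_2·(q_2/q_1)).
Numerically q_2/q_1 = 0.582387, so q_1* = 101/(13 + 13·0.582387) = 4.9098 and q_2* = 0.582387·4.9098 = 2.8594.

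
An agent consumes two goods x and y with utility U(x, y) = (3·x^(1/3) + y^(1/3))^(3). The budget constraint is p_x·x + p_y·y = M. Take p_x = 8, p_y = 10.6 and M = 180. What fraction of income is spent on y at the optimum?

share on y = 0.1432

MU_x ∝ 3·x^(-2/3), MU_y ∝ y^(-2/3), so MRS = 3·(y/x)^(2/3) = p_x/p_y.
Solve for the ratio: y/x = [(1/3)·p_x/p_y]^(1.5).
With the ratio pinned down, the budget gives x* = M/(p_x + p_y·(y/x)) and y* = (y/x)·x*.
Numerically y/x = 0.126181, so x* = 180/(8 + 10.6·0.126181) = 19.2771 and y* = 0.126181·19.2771 = 2.4324.
Expenditure on y: 10.6·2.4324 = 25.7835; share = 0.1432.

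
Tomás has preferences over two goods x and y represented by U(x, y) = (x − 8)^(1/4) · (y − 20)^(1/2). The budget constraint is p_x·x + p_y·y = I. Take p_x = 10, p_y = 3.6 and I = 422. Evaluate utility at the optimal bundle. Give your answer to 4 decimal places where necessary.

Let x' = x−8, y' = y−20. MRS = (1/2)·y'/x' = p_x/p_y.
After buying the subsistence bundle (8, 20), a share 1/3 of the remaining income goes to x: x* = 8 + 1/3·(I − 8p_x − 20p_y)/p_x.
Discretionary income = 422 − 8·10 − 20·3.6 = 270; x* = 8 + 1/3·270/10 = 17; y* = 20 + 2/3·270/3.6 = 70.
Utility at the optimum: U(17, 70) = 12.2474.

V = 12.2474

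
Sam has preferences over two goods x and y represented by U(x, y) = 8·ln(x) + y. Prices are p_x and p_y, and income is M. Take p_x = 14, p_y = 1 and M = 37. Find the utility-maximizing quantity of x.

Set MRS = p_x/p_y: (8/x)/1 = p_x/p_y.
So x*(p_x,p_y) = 8·p_y/p_x, independent of income; and y* = (M − 8·p_y)/p_y.
At the given prices: x* = 8·1/14 = 0.5714.

x* = 0.5714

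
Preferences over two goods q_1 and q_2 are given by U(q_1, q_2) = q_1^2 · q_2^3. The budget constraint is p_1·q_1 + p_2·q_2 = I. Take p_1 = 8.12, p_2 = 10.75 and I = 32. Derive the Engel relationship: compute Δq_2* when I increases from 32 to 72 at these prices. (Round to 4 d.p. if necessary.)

Δq_2* = 2.2326

MU_q_1/MU_q_2 = (2·q_2)/(3·q_1); tangency sets this equal to p_1/p_2.
Rearranging, p_2·q_2 = (3/2)·p_1·q_1. Substituting into the budget gives p_1·q_1·(1 + (3/2)) = I.
Demand: q_1*(p_1,p_2,I) = 0.4·I/p_1 and q_2* = 0.6·I/p_2.
At p_1=8.12, p_2=10.75, I=32: q_2* = 0.6·32/10.75 = 1.786.
At I' = 72: q_2* = 4.0186. Change: 4.0186 − 1.786 = 2.2326.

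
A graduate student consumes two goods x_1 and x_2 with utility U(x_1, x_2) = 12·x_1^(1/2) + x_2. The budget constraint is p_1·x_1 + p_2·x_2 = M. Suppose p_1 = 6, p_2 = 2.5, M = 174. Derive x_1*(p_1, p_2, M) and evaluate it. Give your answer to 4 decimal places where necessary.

Set MRS = p_1/p_2: 6·x_1^(−1/2) = p_1/p_2.
Solve: √x_1 = 6·p_2/p_1, so x_1*(p_1,p_2) = (6·p_2/p_1)², and x_2* = (M − p_1·x_1*)/p_2.
Plugging in: x_1* = (6·2.5/6)² = 6.25.

x_1* = 6.25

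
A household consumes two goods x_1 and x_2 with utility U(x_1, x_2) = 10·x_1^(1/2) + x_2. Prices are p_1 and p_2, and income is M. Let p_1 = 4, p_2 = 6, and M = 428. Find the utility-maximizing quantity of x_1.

x_1* = 56.25

Set MRS = p_1/p_2: 5·x_1^(−1/2) = p_1/p_2.
Solve: √x_1 = 5·p_2/p_1, so x_1*(p_1,p_2) = (5·p_2/p_1)², and x_2* = (M − p_1·x_1*)/p_2.
Plugging in: x_1* = (5·6/4)² = 56.25.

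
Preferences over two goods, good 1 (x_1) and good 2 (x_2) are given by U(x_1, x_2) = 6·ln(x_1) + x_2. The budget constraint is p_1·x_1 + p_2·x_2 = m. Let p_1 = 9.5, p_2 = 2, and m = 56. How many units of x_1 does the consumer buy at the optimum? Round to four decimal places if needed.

x_1* = 1.2632

So x_1*(p_1,p_2) = 6·p_2/p_1, independent of income; and x_2* = (m − 6·p_2)/p_2.
At the given prices: x_1* = 6·2/9.5 = 1.2632.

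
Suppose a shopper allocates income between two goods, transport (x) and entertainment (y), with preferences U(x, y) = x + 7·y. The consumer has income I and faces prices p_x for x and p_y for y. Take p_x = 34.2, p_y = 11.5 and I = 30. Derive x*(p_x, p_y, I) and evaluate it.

Linear utility — the consumer picks whichever good has higher MU/price: 1/34.2 = 0.0292 vs 7/11.5 = 0.6087.
y gives more utility per dollar, so spend all income on y: y* = I/p_y, x* = 0.
Numerically: x* = 0, y* = 2.6087.

x* = 0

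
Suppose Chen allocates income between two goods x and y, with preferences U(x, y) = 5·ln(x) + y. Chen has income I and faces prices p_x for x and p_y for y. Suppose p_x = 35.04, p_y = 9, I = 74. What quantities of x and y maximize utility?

So x*(p_x,p_y) = 5·p_y/p_x, independent of income; and y* = (I − 5·p_y)/p_y.
At the given prices: x* = 5·9/35.04 = 1.2842, and y* = 3.2222.

x* = 1.2842, y* = 3.2222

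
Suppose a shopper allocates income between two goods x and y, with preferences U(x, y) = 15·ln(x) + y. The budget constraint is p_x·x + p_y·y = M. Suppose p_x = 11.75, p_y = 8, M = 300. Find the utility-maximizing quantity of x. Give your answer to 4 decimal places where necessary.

x* = 10.2128

At the given prices: x* = 15·8/11.75 = 10.2128.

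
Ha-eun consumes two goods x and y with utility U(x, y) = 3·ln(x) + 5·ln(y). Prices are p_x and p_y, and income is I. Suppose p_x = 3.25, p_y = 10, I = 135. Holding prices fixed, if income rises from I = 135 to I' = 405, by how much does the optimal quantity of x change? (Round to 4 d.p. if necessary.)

Δx* = 31.1538

Tangency: MRS = (3/5)·y/x = p_x/p_y.
Rearranging, p_y·y = (5/3)·p_x·x. Substituting into the budget gives p_x·x·(1 + (5/3)) = I.
Demand: x*(p_x,p_y,I) = 0.375·I/p_x and y* = 0.625·I/p_y.
At p_x=3.25, p_y=10, I=135: x* = 0.375·135/3.25 = 15.5769.
At I' = 405: x* = 46.7308. Change: 46.7308 − 15.5769 = 31.1538.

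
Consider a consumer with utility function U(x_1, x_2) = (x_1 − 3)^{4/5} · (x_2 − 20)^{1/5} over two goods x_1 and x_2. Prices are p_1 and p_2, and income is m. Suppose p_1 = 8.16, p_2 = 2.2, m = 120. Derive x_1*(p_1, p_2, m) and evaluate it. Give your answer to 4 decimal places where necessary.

This is Cobb-Douglas in (x_1−3, x_2−20): tangency gives 0.8·p_2·(x_2−20) = 0.2·p_1·(x_1−3).
After buying the subsistence bundle (3, 20), a share 0.8 of the remaining income goes to x_1: x_1* = 3 + 0.8·(m − 3p_1 − 20p_2)/p_1.
Discretionary income = 120 − 3·8.16 − 20·2.2 = 51.52; x_1* = 3 + 0.8·51.52/8.16 = 8.051.

x_1* = 8.051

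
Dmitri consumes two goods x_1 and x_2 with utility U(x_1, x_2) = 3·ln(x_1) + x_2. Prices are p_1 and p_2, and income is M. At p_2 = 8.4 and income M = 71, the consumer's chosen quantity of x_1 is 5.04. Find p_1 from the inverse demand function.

Set MRS = p_1/p_2: (3/x_1)/1 = p_1/p_2.
So x_1*(p_1,p_2) = 3·p_2/p_1, independent of income; and x_2* = (M − 3·p_2)/p_2.
Set x_1* = 5.04 in the demand function and solve for p_1: p_1 = 5.

p_1 = 5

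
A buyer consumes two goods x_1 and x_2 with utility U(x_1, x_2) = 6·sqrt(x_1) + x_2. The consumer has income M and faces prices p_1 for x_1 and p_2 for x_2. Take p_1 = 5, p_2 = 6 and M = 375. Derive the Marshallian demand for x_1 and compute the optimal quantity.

x_1* = 12.96

Set MRS = p_1/p_2: 3·x_1^(−1/2) = p_1/p_2.
Solve: √x_1 = 3·p_2/p_1, so x_1*(p_1,p_2) = (3·p_2/p_1)², and x_2* = (M − p_1·x_1*)/p_2.
Plugging in: x_1* = (3·6/5)² = 12.96.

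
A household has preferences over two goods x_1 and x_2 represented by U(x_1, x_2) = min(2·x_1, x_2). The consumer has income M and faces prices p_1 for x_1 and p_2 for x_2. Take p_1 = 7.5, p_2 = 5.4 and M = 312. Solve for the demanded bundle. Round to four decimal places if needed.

With perfect complements, no substitution: consume in ratio x_1:x_2 = 1:2.
Budget: p_1·x_1 + p_2·2·x_1 = M, so (p_1 + 2·p_2)·x_1 = M.
Demand: x_1*(p_1,p_2,M) = M/(p_1 + 2·p_2), x_2* = 2·M/(p_1 + 2·p_2).
Here 7.5 + 2·5.4 = 18.3, giving x_1* = 17.0492 and x_2* = 34.0984.

x_1* = 17.0492, x_2* = 34.0984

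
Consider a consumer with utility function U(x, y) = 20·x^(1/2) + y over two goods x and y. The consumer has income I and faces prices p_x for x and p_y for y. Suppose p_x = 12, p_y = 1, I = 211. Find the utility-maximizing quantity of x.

Set MRS = p_x/p_y: 10·x^(−1/2) = p_x/p_y.
Solve: √x = 10·p_y/p_x, so x*(p_x,p_y) = (10·p_y/p_x)², and y* = (I − p_x·x*)/p_y.
Plugging in: x* = (10·1/12)² = 0.6944.

x* = 0.6944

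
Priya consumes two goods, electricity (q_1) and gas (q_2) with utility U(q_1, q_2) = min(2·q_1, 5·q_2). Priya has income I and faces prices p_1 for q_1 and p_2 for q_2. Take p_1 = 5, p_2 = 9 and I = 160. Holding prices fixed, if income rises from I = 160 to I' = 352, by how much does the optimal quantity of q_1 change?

With perfect complements, no substitution: consume in ratio q_1:q_2 = 5:2.
Budget: p_1·q_1 + p_2·(2/5)·q_1 = I, so (5·p_1 + 2·p_2)·q_1 = 5·I.
Demand: q_1*(p_1,p_2,I) = 5·I/(5·p_1 + 2·p_2), q_2* = 2·I/(5·p_1 + 2·p_2).
Here 5·5 + 2·9 = 43, giving q_1* = 18.6047.
At I' = 352: q_1* = 40.9302. Change: 40.9302 − 18.6047 = 22.3256.

Δq_1* = 22.3256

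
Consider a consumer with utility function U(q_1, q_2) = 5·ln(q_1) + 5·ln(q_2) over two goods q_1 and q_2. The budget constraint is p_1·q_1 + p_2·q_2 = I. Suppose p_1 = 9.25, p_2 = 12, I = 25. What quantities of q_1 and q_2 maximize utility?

q_1* = 1.3514, q_2* = 1.0417

The MRS is q_2/q_1. Set MRS = p_1/p_2.
Rearranging, p_2·q_2 = p_1·q_1. Substituting into the budget gives p_1·q_1·(1 + 1) = I.
Demand: q_1*(p_1,p_2,I) = 0.5·I/p_1 and q_2* = 0.5·I/p_2.
At p_1=9.25, p_2=12, I=25: q_1* = 0.5·25/9.25 = 1.3514, q_2* = 1.0417.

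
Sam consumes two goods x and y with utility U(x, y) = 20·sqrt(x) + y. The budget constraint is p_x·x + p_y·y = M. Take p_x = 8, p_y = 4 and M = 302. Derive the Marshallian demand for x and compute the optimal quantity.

x* = 25

Utility is quasi-linear in y; the FOC for x is 10/√x = p_x/p_y.
Solve: √x = 10·p_y/p_x, so x*(p_x,p_y) = (10·p_y/p_x)², and y* = (M − p_x·x*)/p_y.
Plugging in: x* = (10·4/8)² = 25.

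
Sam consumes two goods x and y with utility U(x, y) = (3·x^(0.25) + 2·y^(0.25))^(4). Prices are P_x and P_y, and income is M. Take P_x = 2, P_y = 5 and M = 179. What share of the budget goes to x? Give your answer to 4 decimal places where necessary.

share on x = 0.6997

MRS = MU_x/MU_y = (3/2)·(y/x)^(0.75). Set equal to P_x/P_y.
Solve for the ratio: y/x = [(2/3)·P_x/P_y]^(4/3).
With the ratio pinned down, the budget gives x* = M/(P_x + P_y·(y/x)) and y* = (y/x)·x*.
Numerically y/x = 0.171643, so x* = 179/(2 + 5·0.171643) = 62.6265 and y* = 0.171643·62.6265 = 10.7494.
Expenditure on x: 2·62.6265 = 125.2531; share = 0.6997.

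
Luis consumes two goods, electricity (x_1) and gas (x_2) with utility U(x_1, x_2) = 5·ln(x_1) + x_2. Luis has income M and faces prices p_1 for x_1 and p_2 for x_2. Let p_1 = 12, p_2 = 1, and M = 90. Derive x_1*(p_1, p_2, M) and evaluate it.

x_1* = 0.4167

Set MRS = p_1/p_2: (5/x_1)/1 = p_1/p_2.
So x_1*(p_1,p_2) = 5·p_2/p_1, independent of income; and x_2* = (M − 5·p_2)/p_2.
At the given prices: x_1* = 5·1/12 = 0.4167.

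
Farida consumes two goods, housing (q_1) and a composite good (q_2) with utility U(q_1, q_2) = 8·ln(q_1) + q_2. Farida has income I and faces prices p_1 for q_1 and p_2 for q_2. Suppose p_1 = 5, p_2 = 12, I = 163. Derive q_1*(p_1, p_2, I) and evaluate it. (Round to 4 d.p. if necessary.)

MU_q_1 = 8/q_1, MU_q_2 = 1. Tangency: 8/q_1 = p_1/p_2.
So q_1*(p_1,p_2) = 8·p_2/p_1, independent of income; and q_2* = (I − 8·p_2)/p_2.
At the given prices: q_1* = 8·12/5 = 19.2.

q_1* = 19.2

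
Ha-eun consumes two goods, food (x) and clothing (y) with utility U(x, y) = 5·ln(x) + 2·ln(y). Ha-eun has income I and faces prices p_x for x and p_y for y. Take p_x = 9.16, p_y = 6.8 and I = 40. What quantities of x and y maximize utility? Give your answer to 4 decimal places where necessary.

x* = 3.1192, y* = 1.6807

MU_x/MU_y = (5·y)/(2·x); tangency sets this equal to p_x/p_y.
So 5·p_y·y = 2·p_x·x; combined with the budget, a share 5/7 of income goes to x.
Demand: x*(p_x,p_y,I) = 5/7·I/p_x and y* = 2/7·I/p_y.
At p_x=9.16, p_y=6.8, I=40: x* = 5/7·40/9.16 = 3.1192, y* = 1.6807.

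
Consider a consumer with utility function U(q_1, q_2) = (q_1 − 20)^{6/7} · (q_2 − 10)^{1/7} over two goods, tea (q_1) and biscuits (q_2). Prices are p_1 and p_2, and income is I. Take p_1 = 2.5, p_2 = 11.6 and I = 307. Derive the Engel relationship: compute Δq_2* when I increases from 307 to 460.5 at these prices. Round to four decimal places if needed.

Δq_2* = 1.8904

This is Cobb-Douglas in (q_1−20, q_2−10): tangency gives 6/7·p_2·(q_2−10) = 1/7·p_1·(q_1−20).
After buying the subsistence bundle (20, 10), a share 6/7 of the remaining income goes to q_1: q_1* = 20 + 6/7·(I − 20p_1 − 10p_2)/p_1.
Discretionary income = 307 − 20·2.5 − 10·11.6 = 141; q_2* = 10 + 1/7·141/11.6 = 11.7365.
At I' = 460.5: q_2* = 13.6268. Change: 13.6268 − 11.7365 = 1.8904.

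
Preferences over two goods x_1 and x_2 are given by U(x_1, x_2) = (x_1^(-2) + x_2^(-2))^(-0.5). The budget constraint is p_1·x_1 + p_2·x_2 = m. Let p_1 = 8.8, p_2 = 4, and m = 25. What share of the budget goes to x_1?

MRS = MU_x_1/MU_x_2 = (x_2/x_1)^(3). Set equal to p_1/p_2.
Solve for the ratio: x_2/x_1 = [p_1/p_2]^(1/3).
With the ratio pinned down, the budget gives x_1* = m/(p_1 + p_2·(x_2/x_1)) and x_2* = (x_2/x_1)·x_1*.
Numerically x_2/x_1 = 1.300591, so x_1* = 25/(8.8 + 4·1.300591) = 1.7854 and x_2* = 1.300591·1.7854 = 2.3221.
Expenditure on x_1: 8.8·1.7854 = 15.7116; share = 0.6285.

share on x_1 = 0.6285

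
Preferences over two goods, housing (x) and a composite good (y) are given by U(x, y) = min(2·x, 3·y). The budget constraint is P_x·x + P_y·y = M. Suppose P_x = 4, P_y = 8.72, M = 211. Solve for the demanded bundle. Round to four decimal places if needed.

x* = 21.5014, y* = 14.3342

Leontief preferences: the optimum is at the kink where x/3 = y/2, i.e. y = (2/3)·x.
Budget: P_x·x + P_y·(2/3)·x = M, so (3·P_x + 2·P_y)·x = 3·M.
Demand: x*(P_x,P_y,M) = 3·M/(3·P_x + 2·P_y), y* = 2·M/(3·P_x + 2·P_y).
Here 3·4 + 2·8.72 = 29.44, giving x* = 21.5014 and y* = 14.3342.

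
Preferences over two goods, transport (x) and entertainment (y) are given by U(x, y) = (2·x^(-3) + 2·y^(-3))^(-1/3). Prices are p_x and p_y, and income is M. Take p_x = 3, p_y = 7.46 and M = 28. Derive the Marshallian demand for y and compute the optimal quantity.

MU_x ∝ 2·x^(-4), MU_y ∝ 2·y^(-4), so MRS = (y/x)^(4) = p_x/p_y.
Solve for the ratio: y/x = [p_x/p_y]^(0.25).
Substitute y = (y/x)·x into the budget: x* = M/(p_x + p_y·(y/x)).
Numerically y/x = 0.796335, so x* = 28/(3 + 7.46·0.796335) = 3.1318 and y* = 0.796335·3.1318 = 2.4939.

y* = 2.4939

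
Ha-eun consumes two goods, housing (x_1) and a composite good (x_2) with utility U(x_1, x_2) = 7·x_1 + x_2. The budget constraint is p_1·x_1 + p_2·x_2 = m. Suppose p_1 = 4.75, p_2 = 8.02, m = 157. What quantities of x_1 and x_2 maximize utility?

x_1* = 33.0526, x_2* = 0

Linear utility — the consumer picks whichever good has higher MU/price: 7/4.75 = 1.4737 vs 1/8.02 = 0.1247.
x_1 gives more utility per dollar, so spend all income on x_1: x_1* = m/p_1, x_2* = 0.
Numerically: x_1* = 33.0526, x_2* = 0.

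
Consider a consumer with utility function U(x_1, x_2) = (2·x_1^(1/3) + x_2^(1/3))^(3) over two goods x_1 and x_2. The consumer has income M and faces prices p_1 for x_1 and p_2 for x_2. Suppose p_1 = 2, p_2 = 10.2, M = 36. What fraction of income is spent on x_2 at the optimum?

MRS = MU_x_1/MU_x_2 = 2·(x_2/x_1)^(2/3). Set equal to p_1/p_2.
Hence x_2/x_1 = ((1/2)·p_1/p_2)^(1/(2/3)), i.e. raised to the 1.5 power.
Substitute x_2 = (x_2/x_1)·x_1 into the budget: x_1* = M/(p_1 + p_2·(x_2/x_1)).
Numerically x_2/x_1 = 0.030697, so x_1* = 36/(2 + 10.2·0.030697) = 15.5634 and x_2* = 0.030697·15.5634 = 0.4778.
Expenditure on x_2: 10.2·0.4778 = 4.8731; share = 0.1354.

share on x_2 = 0.1354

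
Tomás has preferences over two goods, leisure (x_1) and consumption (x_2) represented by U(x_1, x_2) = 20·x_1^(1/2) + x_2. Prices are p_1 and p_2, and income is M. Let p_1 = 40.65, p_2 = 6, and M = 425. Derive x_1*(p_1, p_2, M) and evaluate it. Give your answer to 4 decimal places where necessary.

Utility is quasi-linear in x_2; the FOC for x_1 is 10/√x_1 = p_1/p_2.
Solve: √x_1 = 10·p_2/p_1, so x_1*(p_1,p_2) = (10·p_2/p_1)², and x_2* = (M − p_1·x_1*)/p_2.
Plugging in: x_1* = (10·6/40.65)² = 2.1786.

x_1* = 2.1786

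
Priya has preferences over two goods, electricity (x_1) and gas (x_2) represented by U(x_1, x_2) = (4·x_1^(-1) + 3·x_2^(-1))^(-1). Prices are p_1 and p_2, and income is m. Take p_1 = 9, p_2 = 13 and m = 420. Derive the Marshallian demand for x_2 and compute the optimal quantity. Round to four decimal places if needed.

MRS = MU_x_1/MU_x_2 = (4/3)·(x_2/x_1)^(2). Set equal to p_1/p_2.
Hence x_2/x_1 = ((3/4)·p_1/p_2)^(1/(2)), i.e. raised to the 0.5 power.
With the ratio pinned down, the budget gives x_1* = m/(p_1 + p_2·(x_2/x_1)) and x_2* = (x_2/x_1)·x_1*.
Numerically x_2/x_1 = 0.720577, so x_1* = 420/(9 + 13·0.720577) = 22.8665 and x_2* = 0.720577·22.8665 = 16.4771.

x_2* = 16.4771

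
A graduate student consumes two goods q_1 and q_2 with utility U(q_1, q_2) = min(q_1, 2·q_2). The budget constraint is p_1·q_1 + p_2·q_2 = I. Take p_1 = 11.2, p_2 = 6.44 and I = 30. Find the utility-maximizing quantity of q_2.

q_2* = 1.0402

With perfect complements, no substitution: consume in ratio q_1:q_2 = 2:1.
Budget: p_1·q_1 + p_2·(1/2)·q_1 = I, so (2·p_1 + p_2)·q_1 = 2·I.
Demand: q_1*(p_1,p_2,I) = 2·I/(2·p_1 + p_2), q_2* = I/(2·p_1 + p_2).
Here 2·11.2 + 6.44 = 28.84, giving q_2* = 1.0402.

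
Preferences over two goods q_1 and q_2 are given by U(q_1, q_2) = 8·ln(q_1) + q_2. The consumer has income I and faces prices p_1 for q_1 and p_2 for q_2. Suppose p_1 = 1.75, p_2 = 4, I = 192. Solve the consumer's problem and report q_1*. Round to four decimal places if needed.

q_1* = 18.2857

Set MRS = p_1/p_2: (8/q_1)/1 = p_1/p_2.
So q_1*(p_1,p_2) = 8·p_2/p_1, independent of income; and q_2* = (I − 8·p_2)/p_2.
At the given prices: q_1* = 8·4/1.75 = 18.2857.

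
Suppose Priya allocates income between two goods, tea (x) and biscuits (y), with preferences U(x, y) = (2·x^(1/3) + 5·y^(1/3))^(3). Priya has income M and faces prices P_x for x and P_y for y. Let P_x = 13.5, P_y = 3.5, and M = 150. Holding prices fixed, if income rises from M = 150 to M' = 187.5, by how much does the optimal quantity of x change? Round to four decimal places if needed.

Numerically y/x = 29.943916, so x* = 150/(13.5 + 3.5·29.943916) = 1.2679.
At M' = 187.5: x* = 1.5849. Change: 1.5849 − 1.2679 = 0.317.

Δx* = 0.317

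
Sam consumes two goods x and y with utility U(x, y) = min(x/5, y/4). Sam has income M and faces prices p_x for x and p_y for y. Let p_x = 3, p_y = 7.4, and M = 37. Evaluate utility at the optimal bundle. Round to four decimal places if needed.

Demand: x*(p_x,p_y,M) = 5·M/(5·p_x + 4·p_y), y* = 4·M/(5·p_x + 4·p_y).
Here 5·3 + 4·7.4 = 44.6, giving x* = 4.148 and y* = 3.3184.
Utility at the optimum: U(4.148, 3.3184) = 0.8296.

V = 0.8296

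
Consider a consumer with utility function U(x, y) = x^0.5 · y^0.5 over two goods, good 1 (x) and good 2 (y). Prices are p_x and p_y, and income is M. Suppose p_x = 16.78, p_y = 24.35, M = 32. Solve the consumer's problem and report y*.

The MRS is y/x. Set MRS = p_x/p_y.
Rearranging, p_y·y = p_x·x. Substituting into the budget gives p_x·x·(1 + 1) = M.
Demand: x*(p_x,p_y,M) = 0.5·M/p_x and y* = 0.5·M/p_y.
At p_x=16.78, p_y=24.35, M=32: y* = 0.5·32/24.35 = 0.6571.

y* = 0.6571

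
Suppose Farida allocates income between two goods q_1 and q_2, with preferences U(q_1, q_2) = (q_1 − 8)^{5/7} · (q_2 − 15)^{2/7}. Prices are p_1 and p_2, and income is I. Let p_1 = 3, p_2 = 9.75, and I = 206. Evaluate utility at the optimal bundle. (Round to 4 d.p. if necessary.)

V = 4.6782

Let q_1' = q_1−8, q_2' = q_2−15. MRS = (5/2)·q_2'/q_1' = p_1/p_2.
After buying the subsistence bundle (8, 15), a share 5/7 of the remaining income goes to q_1: q_1* = 8 + 5/7·(I − 8p_1 − 15p_2)/p_1.
Discretionary income = 206 − 8·3 − 15·9.75 = 35.75; q_1* = 8 + 5/7·35.75/3 = 16.5119; q_2* = 15 + 2/7·35.75/9.75 = 16.0476.
Utility at the optimum: U(16.5119, 16.0476) = 4.6782.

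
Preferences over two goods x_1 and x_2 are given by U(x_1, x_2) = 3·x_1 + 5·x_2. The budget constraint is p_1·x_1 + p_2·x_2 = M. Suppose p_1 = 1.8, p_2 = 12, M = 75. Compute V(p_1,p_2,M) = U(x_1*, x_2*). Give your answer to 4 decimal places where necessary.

Perfect substitutes: compare marginal utility per dollar. 3/p_1 vs 5/p_2 → 1.6667 vs 0.4167.
x_1 gives more utility per dollar, so spend all income on x_1: x_1* = M/p_1, x_2* = 0.
Numerically: x_1* = 41.6667, x_2* = 0.
Utility at the optimum: U(41.6667, 0) = 125.

V = 125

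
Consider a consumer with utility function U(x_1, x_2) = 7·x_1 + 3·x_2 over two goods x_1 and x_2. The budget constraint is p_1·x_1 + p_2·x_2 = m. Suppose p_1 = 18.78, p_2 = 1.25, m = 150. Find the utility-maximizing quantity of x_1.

Linear utility — the consumer picks whichever good has higher MU/price: 7/18.78 = 0.3727 vs 3/1.25 = 2.4.
x_2 gives more utility per dollar, so spend all income on x_2: x_2* = m/p_2, x_1* = 0.
Numerically: x_1* = 0, x_2* = 120.

x_1* = 0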